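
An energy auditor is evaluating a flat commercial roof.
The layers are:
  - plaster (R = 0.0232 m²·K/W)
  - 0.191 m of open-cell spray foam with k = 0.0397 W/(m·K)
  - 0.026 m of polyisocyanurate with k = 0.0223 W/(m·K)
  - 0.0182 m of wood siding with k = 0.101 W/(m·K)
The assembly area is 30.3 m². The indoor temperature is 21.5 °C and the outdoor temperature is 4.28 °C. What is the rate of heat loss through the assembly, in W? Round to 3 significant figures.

84.4 W

0.191/0.0397 = 4.811
0.026/0.0223 = 1.166
0.0182/0.101 = 0.1802
R_total = 0.0232 + 4.811 + 1.166 + 0.1802 = 6.18 m²·K/W
Q = A·ΔT/R = 30.3 × (21.5 − 4.28) / 6.18 = 84.42 W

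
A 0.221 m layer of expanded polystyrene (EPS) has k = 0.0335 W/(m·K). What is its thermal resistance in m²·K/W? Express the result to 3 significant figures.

6.60 m²·K/W

R = L/k = 0.221/0.0335 = 6.597 m²·K/W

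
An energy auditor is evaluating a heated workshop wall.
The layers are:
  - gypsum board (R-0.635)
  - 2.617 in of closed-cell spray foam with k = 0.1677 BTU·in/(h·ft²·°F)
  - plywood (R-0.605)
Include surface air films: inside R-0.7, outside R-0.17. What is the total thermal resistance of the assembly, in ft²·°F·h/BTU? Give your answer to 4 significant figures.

17.72 ft²·°F·h/BTU

2.617/0.1677 = 15.605
R_total = 0.7 + 0.635 + 15.605 + 0.605 + 0.17 = 17.715 ft²·°F·h/BTU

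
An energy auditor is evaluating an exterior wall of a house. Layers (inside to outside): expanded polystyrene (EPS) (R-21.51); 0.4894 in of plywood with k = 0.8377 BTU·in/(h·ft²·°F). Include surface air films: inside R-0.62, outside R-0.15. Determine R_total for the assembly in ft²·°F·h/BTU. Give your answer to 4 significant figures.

22.86 ft²·°F·h/BTU

0.4894/0.8377 = 0.58422
R_total = 0.62 + 21.51 + 0.58422 + 0.15 = 22.864 ft²·°F·h/BTU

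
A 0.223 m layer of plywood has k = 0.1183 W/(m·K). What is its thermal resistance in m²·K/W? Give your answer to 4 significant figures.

R = L/k = 0.223/0.1183 = 1.885 m²·K/W

1.885 m²·K/W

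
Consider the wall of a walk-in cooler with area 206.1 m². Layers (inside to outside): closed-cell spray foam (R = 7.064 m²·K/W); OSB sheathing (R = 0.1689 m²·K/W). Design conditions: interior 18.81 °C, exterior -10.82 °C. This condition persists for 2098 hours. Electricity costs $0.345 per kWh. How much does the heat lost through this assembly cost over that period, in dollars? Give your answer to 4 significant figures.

611.1 dollars

R_total = 7.064 + 0.1689 = 7.2329 m²·K/W
Q = 206.1 × (18.81 − (-10.82)) / 7.2329 = 844.3 W
E = 844.3 W × 2098 h / 1000 = 1771.3 kWh
Cost = 1771.3 × 0.345 = $611.11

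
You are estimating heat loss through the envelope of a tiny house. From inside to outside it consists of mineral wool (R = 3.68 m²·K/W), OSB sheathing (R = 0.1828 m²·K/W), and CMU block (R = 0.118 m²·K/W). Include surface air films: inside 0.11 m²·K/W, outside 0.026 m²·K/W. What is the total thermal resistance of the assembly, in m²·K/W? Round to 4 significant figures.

R_total = 0.11 + 3.68 + 0.1828 + 0.118 + 0.026 = 4.1168 m²·K/W

4.117 m²·K/W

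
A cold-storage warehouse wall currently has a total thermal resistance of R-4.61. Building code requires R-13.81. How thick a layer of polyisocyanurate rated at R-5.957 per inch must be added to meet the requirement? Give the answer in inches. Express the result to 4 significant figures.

1.544 in

ΔR = 13.81 − 4.61 = 9.2 ft²·°F·h/BTU
L = ΔR / (R/in) = 9.2/5.957 = 1.5444 in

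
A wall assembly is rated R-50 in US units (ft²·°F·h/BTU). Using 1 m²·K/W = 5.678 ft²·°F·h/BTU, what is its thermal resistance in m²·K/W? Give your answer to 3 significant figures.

R_SI = 50/5.678 = 8.806

8.81 m²·K/W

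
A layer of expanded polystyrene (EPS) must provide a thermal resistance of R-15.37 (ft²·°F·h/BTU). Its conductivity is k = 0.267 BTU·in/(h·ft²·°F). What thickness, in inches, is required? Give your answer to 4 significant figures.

4.104 in

L = R × k = 15.37 × 0.267 = 4.1038 in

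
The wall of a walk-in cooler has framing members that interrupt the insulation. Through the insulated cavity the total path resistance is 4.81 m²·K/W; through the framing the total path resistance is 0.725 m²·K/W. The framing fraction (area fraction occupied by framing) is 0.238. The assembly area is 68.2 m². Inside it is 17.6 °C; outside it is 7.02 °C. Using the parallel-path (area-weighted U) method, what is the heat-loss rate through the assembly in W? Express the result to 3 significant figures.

351 W

U_eff = 0.762/4.81 + 0.238/0.725 = 0.1584 + 0.3283 = 0.4867
R_eff = 1/U_eff = 2.055 m²·K/W
Q = 68.2 × (17.6 − 7.02) / 2.055 = 351.2 W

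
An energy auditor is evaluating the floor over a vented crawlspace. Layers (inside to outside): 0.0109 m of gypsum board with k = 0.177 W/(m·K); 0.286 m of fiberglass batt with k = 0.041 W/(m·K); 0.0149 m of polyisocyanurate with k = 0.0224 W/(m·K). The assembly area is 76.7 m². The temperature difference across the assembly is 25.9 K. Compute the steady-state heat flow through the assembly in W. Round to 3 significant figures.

0.0109/0.177 = 0.06158
0.286/0.041 = 6.976
0.0149/0.0224 = 0.6652
R_total = 0.06158 + 6.976 + 0.6652 = 7.702 m²·K/W
Q = A·ΔT/R = 76.7 × 25.9 / 7.702 = 257.9 W

258 W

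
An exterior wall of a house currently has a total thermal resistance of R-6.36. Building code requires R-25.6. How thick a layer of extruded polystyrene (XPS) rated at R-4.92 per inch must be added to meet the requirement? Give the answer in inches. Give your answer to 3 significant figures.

3.91 in

ΔR = 25.6 − 6.36 = 19.24 ft²·°F·h/BTU
L = ΔR / (R/in) = 19.24/4.92 = 3.911 in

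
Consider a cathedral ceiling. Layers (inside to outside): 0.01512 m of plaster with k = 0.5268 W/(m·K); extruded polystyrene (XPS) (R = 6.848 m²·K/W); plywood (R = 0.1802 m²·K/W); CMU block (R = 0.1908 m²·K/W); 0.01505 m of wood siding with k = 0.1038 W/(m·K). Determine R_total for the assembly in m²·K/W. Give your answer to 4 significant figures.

0.01512/0.5268 = 0.028702
0.01505/0.1038 = 0.14499
R_total = 0.028702 + 6.848 + 0.1802 + 0.1908 + 0.14499 = 7.3927 m²·K/W

7.393 m²·K/W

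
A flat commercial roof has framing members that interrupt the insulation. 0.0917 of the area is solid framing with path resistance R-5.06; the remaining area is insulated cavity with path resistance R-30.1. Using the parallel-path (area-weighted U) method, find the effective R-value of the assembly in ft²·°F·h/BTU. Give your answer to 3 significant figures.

20.7 ft²·°F·h/BTU

U_eff = 0.9083/30.1 + 0.0917/5.06 = 0.03018 + 0.01812 = 0.0483
R_eff = 1/U_eff = 20.7 ft²·°F·h/BTU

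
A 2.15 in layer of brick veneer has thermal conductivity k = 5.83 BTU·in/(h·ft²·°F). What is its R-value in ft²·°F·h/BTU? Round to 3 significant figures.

R = L/k = 2.15/5.83 = 0.3688 ft²·°F·h/BTU

0.369 ft²·°F·h/BTU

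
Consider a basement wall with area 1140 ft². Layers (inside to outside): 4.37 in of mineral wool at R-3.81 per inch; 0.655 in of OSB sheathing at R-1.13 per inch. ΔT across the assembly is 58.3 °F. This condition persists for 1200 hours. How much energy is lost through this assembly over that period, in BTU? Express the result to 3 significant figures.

4.37 × 3.81 = 16.65
0.655 × 1.13 = 0.7401
R_total = 16.65 + 0.7401 = 17.39 ft²·°F·h/BTU
Q = 1140 × 58.3 / 17.39 = 3822 BTU/h
E = 3822 × 1200 = 4586000 BTU

4590000 BTU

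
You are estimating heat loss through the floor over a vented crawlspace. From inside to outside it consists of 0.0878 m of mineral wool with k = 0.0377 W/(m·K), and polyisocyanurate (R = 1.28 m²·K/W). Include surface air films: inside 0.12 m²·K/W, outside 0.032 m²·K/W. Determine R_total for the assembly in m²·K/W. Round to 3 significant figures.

0.0878/0.0377 = 2.329
R_total = 0.12 + 2.329 + 1.28 + 0.032 = 3.761 m²·K/W

3.76 m²·K/W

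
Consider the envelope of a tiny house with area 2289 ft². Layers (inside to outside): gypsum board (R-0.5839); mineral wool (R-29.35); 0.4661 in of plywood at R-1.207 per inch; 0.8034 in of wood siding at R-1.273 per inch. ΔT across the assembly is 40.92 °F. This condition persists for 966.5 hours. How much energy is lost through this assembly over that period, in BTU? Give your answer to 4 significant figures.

2872000 BTU

0.4661 × 1.207 = 0.56258
0.8034 × 1.273 = 1.0227
R_total = 0.5839 + 29.35 + 0.56258 + 1.0227 = 31.519 ft²·°F·h/BTU
Q = 2289 × 40.92 / 31.519 = 2971.7 BTU/h
E = 2971.7 × 966.5 = 2872200 BTU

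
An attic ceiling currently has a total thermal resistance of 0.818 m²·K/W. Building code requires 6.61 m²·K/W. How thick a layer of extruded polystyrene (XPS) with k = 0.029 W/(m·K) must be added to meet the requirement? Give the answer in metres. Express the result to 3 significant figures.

0.168 m

ΔR = 6.61 − 0.818 = 5.792 m²·K/W
L = ΔR × k = 5.792 × 0.029 = 0.168 m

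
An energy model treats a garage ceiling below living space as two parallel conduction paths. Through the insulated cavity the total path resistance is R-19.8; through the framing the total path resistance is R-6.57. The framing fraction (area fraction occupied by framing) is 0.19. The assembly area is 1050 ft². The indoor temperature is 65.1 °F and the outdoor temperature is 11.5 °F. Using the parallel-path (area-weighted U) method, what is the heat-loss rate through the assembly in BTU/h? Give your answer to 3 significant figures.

U_eff = 0.81/19.8 + 0.19/6.57 = 0.04091 + 0.02892 = 0.06983
R_eff = 1/U_eff = 14.32 ft²·°F·h/BTU
Q = 1050 × (65.1 − 11.5) / 14.32 = 3930 BTU/h

3930 BTU/h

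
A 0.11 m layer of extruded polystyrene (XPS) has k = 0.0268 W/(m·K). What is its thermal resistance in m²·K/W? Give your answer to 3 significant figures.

4.10 m²·K/W

R = L/k = 0.11/0.0268 = 4.104 m²·K/W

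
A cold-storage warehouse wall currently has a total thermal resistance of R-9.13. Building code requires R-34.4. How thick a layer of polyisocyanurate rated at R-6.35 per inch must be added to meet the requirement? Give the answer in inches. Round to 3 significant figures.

ΔR = 34.4 − 9.13 = 25.27 ft²·°F·h/BTU
L = ΔR / (R/in) = 25.27/6.35 = 3.98 in

3.98 in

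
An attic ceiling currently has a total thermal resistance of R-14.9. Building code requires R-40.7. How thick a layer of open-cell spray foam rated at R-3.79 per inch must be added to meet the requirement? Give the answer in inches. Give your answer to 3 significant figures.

6.81 in

ΔR = 40.7 − 14.9 = 25.8 ft²·°F·h/BTU
L = ΔR / (R/in) = 25.8/3.79 = 6.807 in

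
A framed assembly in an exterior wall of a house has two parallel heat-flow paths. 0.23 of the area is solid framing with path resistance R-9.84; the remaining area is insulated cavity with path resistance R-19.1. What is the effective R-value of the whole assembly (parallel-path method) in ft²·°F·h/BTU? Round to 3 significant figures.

U_eff = 0.77/19.1 + 0.23/9.84 = 0.04031 + 0.02337 = 0.06369
R_eff = 1/U_eff = 15.7 ft²·°F·h/BTU

15.7 ft²·°F·h/BTU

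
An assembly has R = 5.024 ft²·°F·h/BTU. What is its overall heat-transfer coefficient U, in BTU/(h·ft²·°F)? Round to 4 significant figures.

0.1990 BTU/(h·ft²·°F)

U = 1/R = 1/5.024 = 0.19904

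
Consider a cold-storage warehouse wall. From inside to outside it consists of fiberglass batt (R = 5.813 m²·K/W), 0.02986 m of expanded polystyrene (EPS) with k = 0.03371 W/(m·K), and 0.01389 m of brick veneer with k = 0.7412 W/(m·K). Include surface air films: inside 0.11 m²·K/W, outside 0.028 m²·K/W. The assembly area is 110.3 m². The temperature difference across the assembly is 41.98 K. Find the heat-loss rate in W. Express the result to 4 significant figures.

0.02986/0.03371 = 0.88579
0.01389/0.7412 = 0.01874
R_total = 0.11 + 5.813 + 0.88579 + 0.01874 + 0.028 = 6.8555 m²·K/W
Q = A·ΔT/R = 110.3 × 41.98 / 6.8555 = 675.42 W

675.4 W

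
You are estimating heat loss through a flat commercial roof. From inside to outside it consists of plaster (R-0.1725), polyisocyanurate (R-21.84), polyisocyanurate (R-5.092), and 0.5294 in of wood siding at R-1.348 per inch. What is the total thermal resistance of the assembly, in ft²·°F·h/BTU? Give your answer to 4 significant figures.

0.5294 × 1.348 = 0.71363
R_total = 0.1725 + 21.84 + 5.092 + 0.71363 = 27.818 ft²·°F·h/BTU

27.82 ft²·°F·h/BTU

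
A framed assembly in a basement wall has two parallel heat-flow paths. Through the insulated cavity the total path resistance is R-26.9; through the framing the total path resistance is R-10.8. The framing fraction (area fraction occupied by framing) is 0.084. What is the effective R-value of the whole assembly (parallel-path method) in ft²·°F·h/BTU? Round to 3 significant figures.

23.9 ft²·°F·h/BTU

U_eff = 0.916/26.9 + 0.084/10.8 = 0.03405 + 0.007778 = 0.04183
R_eff = 1/U_eff = 23.91 ft²·°F·h/BTU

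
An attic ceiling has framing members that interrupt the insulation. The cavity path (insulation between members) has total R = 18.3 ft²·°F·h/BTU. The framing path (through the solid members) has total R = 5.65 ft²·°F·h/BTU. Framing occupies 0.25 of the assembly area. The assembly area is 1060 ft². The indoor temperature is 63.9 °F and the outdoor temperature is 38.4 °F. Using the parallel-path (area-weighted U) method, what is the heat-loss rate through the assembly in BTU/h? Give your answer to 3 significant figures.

2300 BTU/h

U_eff = 0.75/18.3 + 0.25/5.65 = 0.04098 + 0.04425 = 0.08523
R_eff = 1/U_eff = 11.73 ft²·°F·h/BTU
Q = 1060 × (63.9 − 38.4) / 11.73 = 2304 BTU/h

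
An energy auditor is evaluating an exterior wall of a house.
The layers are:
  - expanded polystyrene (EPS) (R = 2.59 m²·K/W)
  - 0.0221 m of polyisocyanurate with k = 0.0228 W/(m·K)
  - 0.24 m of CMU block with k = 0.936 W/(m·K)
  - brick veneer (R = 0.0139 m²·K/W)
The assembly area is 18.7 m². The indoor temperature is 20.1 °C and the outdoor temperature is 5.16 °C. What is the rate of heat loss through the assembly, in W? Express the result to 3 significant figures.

0.0221/0.0228 = 0.9693
0.24/0.936 = 0.2564
R_total = 2.59 + 0.9693 + 0.2564 + 0.0139 = 3.83 m²·K/W
Q = A·ΔT/R = 18.7 × (20.1 − 5.16) / 3.83 = 72.95 W

73.0 W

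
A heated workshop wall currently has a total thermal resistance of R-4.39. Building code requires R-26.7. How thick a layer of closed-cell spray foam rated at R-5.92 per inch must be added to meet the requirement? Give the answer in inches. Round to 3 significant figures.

ΔR = 26.7 − 4.39 = 22.31 ft²·°F·h/BTU
L = ΔR / (R/in) = 22.31/5.92 = 3.769 in

3.77 in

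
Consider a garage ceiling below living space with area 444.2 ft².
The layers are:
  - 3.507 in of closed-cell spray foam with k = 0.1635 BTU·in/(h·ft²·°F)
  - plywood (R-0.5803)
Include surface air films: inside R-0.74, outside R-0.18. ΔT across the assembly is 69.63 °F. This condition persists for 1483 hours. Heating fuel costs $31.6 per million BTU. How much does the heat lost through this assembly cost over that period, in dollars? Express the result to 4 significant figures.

3.507/0.1635 = 21.45
R_total = 0.74 + 21.45 + 0.5803 + 0.18 = 22.95 ft²·°F·h/BTU
Q = 444.2 × 69.63 / 22.95 = 1347.7 BTU/h
E = 1347.7 × 1483 = 1998600 BTU
Cost = 1998600/10⁶ × 31.6 = $63.157

63.16 dollars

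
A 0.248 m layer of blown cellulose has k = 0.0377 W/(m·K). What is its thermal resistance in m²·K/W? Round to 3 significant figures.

6.58 m²·K/W

R = L/k = 0.248/0.0377 = 6.578 m²·K/W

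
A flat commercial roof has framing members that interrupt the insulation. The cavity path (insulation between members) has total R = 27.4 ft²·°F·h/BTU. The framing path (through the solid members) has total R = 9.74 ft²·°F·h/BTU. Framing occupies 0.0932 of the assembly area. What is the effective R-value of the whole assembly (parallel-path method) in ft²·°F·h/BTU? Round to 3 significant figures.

23.4 ft²·°F·h/BTU

U_eff = 0.9068/27.4 + 0.0932/9.74 = 0.03309 + 0.009569 = 0.04266
R_eff = 1/U_eff = 23.44 ft²·°F·h/BTU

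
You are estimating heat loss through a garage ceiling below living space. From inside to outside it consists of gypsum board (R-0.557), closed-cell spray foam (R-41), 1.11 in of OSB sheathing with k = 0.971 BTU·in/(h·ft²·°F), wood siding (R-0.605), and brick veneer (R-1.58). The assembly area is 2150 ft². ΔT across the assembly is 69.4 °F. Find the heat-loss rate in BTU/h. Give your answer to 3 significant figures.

1.11/0.971 = 1.143
R_total = 0.557 + 41 + 1.143 + 0.605 + 1.58 = 44.89 ft²·°F·h/BTU
Q = A·ΔT/R = 2150 × 69.4 / 44.89 = 3324 BTU/h

3320 BTU/h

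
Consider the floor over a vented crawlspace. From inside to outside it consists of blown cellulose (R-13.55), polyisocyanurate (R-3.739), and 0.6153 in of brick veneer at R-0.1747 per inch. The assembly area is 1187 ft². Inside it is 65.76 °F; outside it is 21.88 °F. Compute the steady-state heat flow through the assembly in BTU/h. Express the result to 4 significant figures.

2994 BTU/h

0.6153 × 0.1747 = 0.10749
R_total = 13.55 + 3.739 + 0.10749 = 17.396 ft²·°F·h/BTU
Q = A·ΔT/R = 1187 × (65.76 − 21.88) / 17.396 = 2994 BTU/h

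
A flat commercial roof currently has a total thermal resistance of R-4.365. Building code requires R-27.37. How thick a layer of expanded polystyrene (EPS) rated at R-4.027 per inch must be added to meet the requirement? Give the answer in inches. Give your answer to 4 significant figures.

ΔR = 27.37 − 4.365 = 23.005 ft²·°F·h/BTU
L = ΔR / (R/in) = 23.005/4.027 = 5.7127 in

5.713 in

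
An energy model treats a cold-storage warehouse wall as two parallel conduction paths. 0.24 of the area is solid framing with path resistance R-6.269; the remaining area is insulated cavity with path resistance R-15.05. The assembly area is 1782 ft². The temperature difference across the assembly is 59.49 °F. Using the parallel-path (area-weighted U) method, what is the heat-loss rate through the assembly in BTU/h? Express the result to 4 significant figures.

9412 BTU/h

U_eff = 0.76/15.05 + 0.24/6.269 = 0.050498 + 0.038284 = 0.088782
R_eff = 1/U_eff = 11.264 ft²·°F·h/BTU
Q = 1782 × 59.49 / 11.264 = 9411.9 BTU/h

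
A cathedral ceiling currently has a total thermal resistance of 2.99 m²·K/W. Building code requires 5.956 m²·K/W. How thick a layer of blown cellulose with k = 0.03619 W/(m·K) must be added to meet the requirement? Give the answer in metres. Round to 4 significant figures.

0.1073 m

ΔR = 5.956 − 2.99 = 2.966 m²·K/W
L = ΔR × k = 2.966 × 0.03619 = 0.10734 m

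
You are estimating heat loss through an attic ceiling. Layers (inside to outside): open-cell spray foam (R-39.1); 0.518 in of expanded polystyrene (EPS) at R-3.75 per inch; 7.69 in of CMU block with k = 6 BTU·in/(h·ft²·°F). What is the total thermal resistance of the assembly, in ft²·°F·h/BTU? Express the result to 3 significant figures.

0.518 × 3.75 = 1.943
7.69/6 = 1.282
R_total = 39.1 + 1.943 + 1.282 = 42.32 ft²·°F·h/BTU

42.3 ft²·°F·h/BTU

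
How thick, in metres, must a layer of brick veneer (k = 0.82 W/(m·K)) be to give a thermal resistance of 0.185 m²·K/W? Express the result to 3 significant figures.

0.152 m

L = R·k = 0.185 × 0.82 = 0.1517 m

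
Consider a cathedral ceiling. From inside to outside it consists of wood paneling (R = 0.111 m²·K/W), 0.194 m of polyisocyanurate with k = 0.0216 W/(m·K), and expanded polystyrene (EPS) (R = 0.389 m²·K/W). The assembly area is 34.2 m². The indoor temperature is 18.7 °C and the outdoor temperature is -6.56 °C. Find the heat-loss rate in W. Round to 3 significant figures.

0.194/0.0216 = 8.981
R_total = 0.111 + 8.981 + 0.389 = 9.481 m²·K/W
Q = A·ΔT/R = 34.2 × (18.7 − (-6.56)) / 9.481 = 91.11 W

91.1 W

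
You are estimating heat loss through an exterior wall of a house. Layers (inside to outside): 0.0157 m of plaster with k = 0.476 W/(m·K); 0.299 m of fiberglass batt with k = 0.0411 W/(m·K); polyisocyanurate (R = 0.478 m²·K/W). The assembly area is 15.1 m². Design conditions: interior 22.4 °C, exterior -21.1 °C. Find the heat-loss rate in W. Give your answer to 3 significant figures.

84.4 W

0.0157/0.476 = 0.03298
0.299/0.0411 = 7.275
R_total = 0.03298 + 7.275 + 0.478 = 7.786 m²·K/W
Q = A·ΔT/R = 15.1 × (22.4 − (-21.1)) / 7.786 = 84.36 W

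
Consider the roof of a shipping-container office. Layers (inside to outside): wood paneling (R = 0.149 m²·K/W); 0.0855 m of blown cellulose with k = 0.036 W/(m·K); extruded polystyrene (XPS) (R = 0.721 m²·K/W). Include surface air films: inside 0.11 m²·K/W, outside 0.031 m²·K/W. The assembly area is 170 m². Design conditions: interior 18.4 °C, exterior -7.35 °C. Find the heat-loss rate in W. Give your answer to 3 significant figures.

1290 W

0.0855/0.036 = 2.375
R_total = 0.11 + 0.149 + 2.375 + 0.721 + 0.031 = 3.386 m²·K/W
Q = A·ΔT/R = 170 × (18.4 − (-7.35)) / 3.386 = 1293 W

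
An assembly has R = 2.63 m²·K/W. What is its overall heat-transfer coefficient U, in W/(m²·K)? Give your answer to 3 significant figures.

U = 1/R = 1/2.63 = 0.3802

0.380 W/(m²·K)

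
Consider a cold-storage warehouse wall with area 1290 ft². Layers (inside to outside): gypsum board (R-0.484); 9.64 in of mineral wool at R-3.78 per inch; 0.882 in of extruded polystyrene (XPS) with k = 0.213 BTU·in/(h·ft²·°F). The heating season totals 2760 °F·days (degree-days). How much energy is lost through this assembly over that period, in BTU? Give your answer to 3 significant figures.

9.64 × 3.78 = 36.44
0.882/0.213 = 4.141
R_total = 0.484 + 36.44 + 4.141 = 41.06 ft²·°F·h/BTU
E = A × HDD × 24 / R = 1290 × 2760 × 24 / 41.06 = 2081000 BTU

2080000 BTU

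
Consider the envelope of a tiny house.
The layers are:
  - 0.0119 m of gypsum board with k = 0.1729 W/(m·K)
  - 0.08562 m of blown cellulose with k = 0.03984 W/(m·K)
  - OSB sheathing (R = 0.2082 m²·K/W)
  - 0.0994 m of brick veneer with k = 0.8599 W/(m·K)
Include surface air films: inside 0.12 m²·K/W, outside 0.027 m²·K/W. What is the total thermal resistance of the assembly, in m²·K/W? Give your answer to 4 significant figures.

2.689 m²·K/W

0.0119/0.1729 = 0.068826
0.08562/0.03984 = 2.1491
0.0994/0.8599 = 0.11559
R_total = 0.12 + 0.068826 + 2.1491 + 0.2082 + 0.11559 + 0.027 = 2.6887 m²·K/W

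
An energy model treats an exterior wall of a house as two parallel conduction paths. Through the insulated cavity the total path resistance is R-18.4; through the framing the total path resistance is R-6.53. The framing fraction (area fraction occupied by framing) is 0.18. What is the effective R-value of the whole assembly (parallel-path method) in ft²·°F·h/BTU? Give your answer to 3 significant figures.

13.9 ft²·°F·h/BTU

U_eff = 0.82/18.4 + 0.18/6.53 = 0.04457 + 0.02757 = 0.07213
R_eff = 1/U_eff = 13.86 ft²·°F·h/BTU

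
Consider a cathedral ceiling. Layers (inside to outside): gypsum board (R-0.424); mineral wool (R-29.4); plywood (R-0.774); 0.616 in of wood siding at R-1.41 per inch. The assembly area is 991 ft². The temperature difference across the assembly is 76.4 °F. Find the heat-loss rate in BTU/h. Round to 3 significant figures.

0.616 × 1.41 = 0.8686
R_total = 0.424 + 29.4 + 0.774 + 0.8686 = 31.47 ft²·°F·h/BTU
Q = A·ΔT/R = 991 × 76.4 / 31.47 = 2406 BTU/h

2410 BTU/h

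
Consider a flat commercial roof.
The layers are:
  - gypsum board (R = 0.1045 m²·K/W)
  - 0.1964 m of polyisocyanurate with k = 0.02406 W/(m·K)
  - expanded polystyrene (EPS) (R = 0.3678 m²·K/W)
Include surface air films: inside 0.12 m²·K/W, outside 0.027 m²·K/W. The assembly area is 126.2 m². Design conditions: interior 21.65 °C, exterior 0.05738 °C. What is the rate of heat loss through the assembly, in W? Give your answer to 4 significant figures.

310.3 W

0.1964/0.02406 = 8.1629
R_total = 0.12 + 0.1045 + 8.1629 + 0.3678 + 0.027 = 8.7822 m²·K/W
Q = A·ΔT/R = 126.2 × (21.65 − 0.05738) / 8.7822 = 310.28 W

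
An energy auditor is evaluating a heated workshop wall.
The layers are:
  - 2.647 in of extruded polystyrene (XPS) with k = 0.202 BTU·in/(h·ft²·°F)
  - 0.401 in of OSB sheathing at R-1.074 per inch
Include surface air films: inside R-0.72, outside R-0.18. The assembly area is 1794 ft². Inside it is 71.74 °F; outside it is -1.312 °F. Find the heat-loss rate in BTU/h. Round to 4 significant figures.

2.647/0.202 = 13.104
0.401 × 1.074 = 0.43067
R_total = 0.72 + 13.104 + 0.43067 + 0.18 = 14.435 ft²·°F·h/BTU
Q = A·ΔT/R = 1794 × (71.74 − (-1.312)) / 14.435 = 9079.2 BTU/h

9079 BTU/h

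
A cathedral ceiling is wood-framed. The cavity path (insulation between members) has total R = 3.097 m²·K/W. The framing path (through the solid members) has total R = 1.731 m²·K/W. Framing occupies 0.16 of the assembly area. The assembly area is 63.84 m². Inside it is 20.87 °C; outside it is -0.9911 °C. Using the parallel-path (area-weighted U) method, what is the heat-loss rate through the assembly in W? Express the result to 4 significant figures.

U_eff = 0.84/3.097 + 0.16/1.731 = 0.27123 + 0.092432 = 0.36366
R_eff = 1/U_eff = 2.7498 m²·K/W
Q = 63.84 × (20.87 − (-0.9911)) / 2.7498 = 507.53 W

507.5 W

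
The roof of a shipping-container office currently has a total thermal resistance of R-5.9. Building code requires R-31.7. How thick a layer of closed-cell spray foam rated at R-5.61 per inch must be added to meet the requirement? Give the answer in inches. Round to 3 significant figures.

ΔR = 31.7 − 5.9 = 25.8 ft²·°F·h/BTU
L = ΔR / (R/in) = 25.8/5.61 = 4.599 in

4.60 in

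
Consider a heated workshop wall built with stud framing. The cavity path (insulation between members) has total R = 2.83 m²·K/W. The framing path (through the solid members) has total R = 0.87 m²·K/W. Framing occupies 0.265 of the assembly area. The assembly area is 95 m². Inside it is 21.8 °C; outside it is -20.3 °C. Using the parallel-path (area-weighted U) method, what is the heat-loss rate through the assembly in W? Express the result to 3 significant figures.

U_eff = 0.735/2.83 + 0.265/0.87 = 0.2597 + 0.3046 = 0.5643
R_eff = 1/U_eff = 1.772 m²·K/W
Q = 95 × (21.8 − (-20.3)) / 1.772 = 2257 W

2260 W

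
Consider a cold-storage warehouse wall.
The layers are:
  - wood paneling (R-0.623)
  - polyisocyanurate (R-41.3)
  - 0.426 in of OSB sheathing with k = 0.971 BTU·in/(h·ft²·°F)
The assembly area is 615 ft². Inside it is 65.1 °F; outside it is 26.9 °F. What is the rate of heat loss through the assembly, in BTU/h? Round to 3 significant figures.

555 BTU/h

0.426/0.971 = 0.4387
R_total = 0.623 + 41.3 + 0.4387 = 42.36 ft²·°F·h/BTU
Q = A·ΔT/R = 615 × (65.1 − 26.9) / 42.36 = 554.6 BTU/h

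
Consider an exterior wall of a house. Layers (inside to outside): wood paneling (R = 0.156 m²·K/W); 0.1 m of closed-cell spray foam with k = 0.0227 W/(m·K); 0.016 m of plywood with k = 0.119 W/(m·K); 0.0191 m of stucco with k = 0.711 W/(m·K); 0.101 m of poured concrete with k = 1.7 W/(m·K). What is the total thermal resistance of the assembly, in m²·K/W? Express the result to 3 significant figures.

4.78 m²·K/W

0.1/0.0227 = 4.405
0.016/0.119 = 0.1345
0.0191/0.711 = 0.02686
0.101/1.7 = 0.05941
R_total = 0.156 + 4.405 + 0.1345 + 0.02686 + 0.05941 = 4.782 m²·K/W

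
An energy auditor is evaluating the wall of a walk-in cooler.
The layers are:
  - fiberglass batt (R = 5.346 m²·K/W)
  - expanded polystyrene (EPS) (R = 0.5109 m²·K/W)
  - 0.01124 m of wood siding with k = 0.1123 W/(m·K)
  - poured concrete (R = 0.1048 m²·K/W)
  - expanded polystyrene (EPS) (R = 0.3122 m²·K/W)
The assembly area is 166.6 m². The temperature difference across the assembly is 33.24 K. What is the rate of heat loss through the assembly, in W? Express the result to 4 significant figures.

0.01124/0.1123 = 0.10009
R_total = 5.346 + 0.5109 + 0.10009 + 0.1048 + 0.3122 = 6.374 m²·K/W
Q = A·ΔT/R = 166.6 × 33.24 / 6.374 = 868.81 W

868.8 W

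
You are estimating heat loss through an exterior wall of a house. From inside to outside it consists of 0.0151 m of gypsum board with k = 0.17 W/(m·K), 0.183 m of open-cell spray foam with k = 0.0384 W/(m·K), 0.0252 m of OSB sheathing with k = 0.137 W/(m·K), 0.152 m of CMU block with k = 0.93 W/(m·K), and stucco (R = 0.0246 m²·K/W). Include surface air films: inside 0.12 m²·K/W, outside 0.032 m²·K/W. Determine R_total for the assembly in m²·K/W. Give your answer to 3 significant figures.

5.38 m²·K/W

0.0151/0.17 = 0.08882
0.183/0.0384 = 4.766
0.0252/0.137 = 0.1839
0.152/0.93 = 0.1634
R_total = 0.12 + 0.08882 + 4.766 + 0.1839 + 0.1634 + 0.0246 + 0.032 = 5.378 m²·K/W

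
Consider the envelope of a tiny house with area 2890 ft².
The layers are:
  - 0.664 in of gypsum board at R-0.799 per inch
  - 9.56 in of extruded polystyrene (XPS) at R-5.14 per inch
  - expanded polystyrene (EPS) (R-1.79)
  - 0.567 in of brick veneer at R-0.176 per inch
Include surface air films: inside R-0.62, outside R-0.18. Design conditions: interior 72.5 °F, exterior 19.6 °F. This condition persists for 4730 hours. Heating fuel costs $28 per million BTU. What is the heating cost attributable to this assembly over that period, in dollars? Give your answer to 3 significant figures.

387 dollars

0.664 × 0.799 = 0.5305
9.56 × 5.14 = 49.14
0.567 × 0.176 = 0.09979
R_total = 0.62 + 0.5305 + 49.14 + 1.79 + 0.09979 + 0.18 = 52.36 ft²·°F·h/BTU
Q = 2890 × (72.5 − 19.6) / 52.36 = 2920 BTU/h
E = 2920 × 4730 = 13810000 BTU
Cost = 13810000/10⁶ × 28 = $386.7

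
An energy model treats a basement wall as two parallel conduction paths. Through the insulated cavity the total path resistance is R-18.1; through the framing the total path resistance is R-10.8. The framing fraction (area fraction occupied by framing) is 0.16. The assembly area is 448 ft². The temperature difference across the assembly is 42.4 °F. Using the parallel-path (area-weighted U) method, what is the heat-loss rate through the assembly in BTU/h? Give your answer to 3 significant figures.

U_eff = 0.84/18.1 + 0.16/10.8 = 0.04641 + 0.01481 = 0.06122
R_eff = 1/U_eff = 16.33 ft²·°F·h/BTU
Q = 448 × 42.4 / 16.33 = 1163 BTU/h

1160 BTU/h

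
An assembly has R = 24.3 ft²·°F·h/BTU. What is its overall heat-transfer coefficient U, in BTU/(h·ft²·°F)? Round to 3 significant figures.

U = 1/R = 1/24.3 = 0.04115

0.0412 BTU/(h·ft²·°F)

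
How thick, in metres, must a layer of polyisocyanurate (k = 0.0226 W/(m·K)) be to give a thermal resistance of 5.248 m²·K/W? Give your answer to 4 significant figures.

L = R·k = 5.248 × 0.0226 = 0.1186 m

0.1186 m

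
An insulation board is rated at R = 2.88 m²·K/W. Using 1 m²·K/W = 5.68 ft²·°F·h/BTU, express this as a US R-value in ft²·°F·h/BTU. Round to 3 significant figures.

R_US = 2.88 × 5.68 = 16.36

16.4 ft²·°F·h/BTU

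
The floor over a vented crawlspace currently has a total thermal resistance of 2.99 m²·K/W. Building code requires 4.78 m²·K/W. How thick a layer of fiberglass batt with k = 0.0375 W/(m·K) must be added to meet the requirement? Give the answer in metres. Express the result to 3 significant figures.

ΔR = 4.78 − 2.99 = 1.79 m²·K/W
L = ΔR × k = 1.79 × 0.0375 = 0.06713 m

0.0671 m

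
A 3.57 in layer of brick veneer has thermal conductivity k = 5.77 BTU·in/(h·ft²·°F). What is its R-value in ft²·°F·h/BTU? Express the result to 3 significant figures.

0.619 ft²·°F·h/BTU

R = L/k = 3.57/5.77 = 0.6187 ft²·°F·h/BTU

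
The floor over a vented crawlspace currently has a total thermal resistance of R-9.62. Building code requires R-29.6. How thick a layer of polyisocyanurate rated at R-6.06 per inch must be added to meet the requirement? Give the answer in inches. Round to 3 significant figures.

ΔR = 29.6 − 9.62 = 19.98 ft²·°F·h/BTU
L = ΔR / (R/in) = 19.98/6.06 = 3.297 in

3.30 in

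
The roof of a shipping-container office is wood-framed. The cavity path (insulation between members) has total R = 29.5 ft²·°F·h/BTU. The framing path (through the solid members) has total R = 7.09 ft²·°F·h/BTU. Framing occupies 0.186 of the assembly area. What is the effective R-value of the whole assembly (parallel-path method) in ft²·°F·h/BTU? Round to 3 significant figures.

18.6 ft²·°F·h/BTU

U_eff = 0.814/29.5 + 0.186/7.09 = 0.02759 + 0.02623 = 0.05383
R_eff = 1/U_eff = 18.58 ft²·°F·h/BTU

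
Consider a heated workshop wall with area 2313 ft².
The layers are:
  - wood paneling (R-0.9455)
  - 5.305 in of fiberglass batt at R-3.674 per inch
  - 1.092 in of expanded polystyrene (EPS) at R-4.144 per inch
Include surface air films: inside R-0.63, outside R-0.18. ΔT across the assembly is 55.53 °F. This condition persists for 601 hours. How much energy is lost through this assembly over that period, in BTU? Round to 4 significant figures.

5.305 × 3.674 = 19.491
1.092 × 4.144 = 4.5252
R_total = 0.63 + 0.9455 + 19.491 + 4.5252 + 0.18 = 25.771 ft²·°F·h/BTU
Q = 2313 × 55.53 / 25.771 = 4983.9 BTU/h
E = 4983.9 × 601 = 2995300 BTU

2995000 BTU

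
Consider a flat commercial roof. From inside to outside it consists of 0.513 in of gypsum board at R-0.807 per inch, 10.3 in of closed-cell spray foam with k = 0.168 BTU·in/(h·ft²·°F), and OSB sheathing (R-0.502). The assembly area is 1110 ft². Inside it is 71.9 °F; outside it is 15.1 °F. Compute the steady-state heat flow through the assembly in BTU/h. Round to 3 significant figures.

0.513 × 0.807 = 0.414
10.3/0.168 = 61.31
R_total = 0.414 + 61.31 + 0.502 = 62.23 ft²·°F·h/BTU
Q = A·ΔT/R = 1110 × (71.9 − 15.1) / 62.23 = 1013 BTU/h

1010 BTU/h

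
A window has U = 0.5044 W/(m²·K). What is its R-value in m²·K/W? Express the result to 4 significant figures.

R = 1/U = 1/0.5044 = 1.9826

1.983 m²·K/W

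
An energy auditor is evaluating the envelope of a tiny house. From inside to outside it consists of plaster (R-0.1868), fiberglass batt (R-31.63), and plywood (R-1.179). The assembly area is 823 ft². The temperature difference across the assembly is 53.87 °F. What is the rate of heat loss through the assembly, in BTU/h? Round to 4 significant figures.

1344 BTU/h

R_total = 0.1868 + 31.63 + 1.179 = 32.996 ft²·°F·h/BTU
Q = A·ΔT/R = 823 × 53.87 / 32.996 = 1343.7 BTU/h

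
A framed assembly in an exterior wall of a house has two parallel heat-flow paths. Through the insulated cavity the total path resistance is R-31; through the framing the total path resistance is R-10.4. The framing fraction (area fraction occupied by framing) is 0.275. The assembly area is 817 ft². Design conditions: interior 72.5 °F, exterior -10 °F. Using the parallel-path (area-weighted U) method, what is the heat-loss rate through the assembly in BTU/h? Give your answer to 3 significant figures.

U_eff = 0.725/31 + 0.275/10.4 = 0.02339 + 0.02644 = 0.04983
R_eff = 1/U_eff = 20.07 ft²·°F·h/BTU
Q = 817 × (72.5 − (-10)) / 20.07 = 3359 BTU/h

3360 BTU/h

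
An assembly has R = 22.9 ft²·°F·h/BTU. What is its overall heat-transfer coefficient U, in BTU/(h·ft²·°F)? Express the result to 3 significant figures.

U = 1/R = 1/22.9 = 0.04367

0.0437 BTU/(h·ft²·°F)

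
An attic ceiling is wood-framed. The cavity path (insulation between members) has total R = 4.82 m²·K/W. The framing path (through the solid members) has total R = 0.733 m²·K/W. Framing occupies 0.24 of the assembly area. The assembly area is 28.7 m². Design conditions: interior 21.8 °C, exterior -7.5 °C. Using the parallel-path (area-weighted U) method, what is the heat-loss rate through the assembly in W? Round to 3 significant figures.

408 W

U_eff = 0.76/4.82 + 0.24/0.733 = 0.1577 + 0.3274 = 0.4851
R_eff = 1/U_eff = 2.061 m²·K/W
Q = 28.7 × (21.8 − (-7.5)) / 2.061 = 407.9 W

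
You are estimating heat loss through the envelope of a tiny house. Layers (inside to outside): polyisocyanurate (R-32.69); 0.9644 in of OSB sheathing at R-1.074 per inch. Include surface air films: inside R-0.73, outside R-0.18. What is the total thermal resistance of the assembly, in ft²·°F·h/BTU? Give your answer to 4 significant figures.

0.9644 × 1.074 = 1.0358
R_total = 0.73 + 32.69 + 1.0358 + 0.18 = 34.636 ft²·°F·h/BTU

34.64 ft²·°F·h/BTU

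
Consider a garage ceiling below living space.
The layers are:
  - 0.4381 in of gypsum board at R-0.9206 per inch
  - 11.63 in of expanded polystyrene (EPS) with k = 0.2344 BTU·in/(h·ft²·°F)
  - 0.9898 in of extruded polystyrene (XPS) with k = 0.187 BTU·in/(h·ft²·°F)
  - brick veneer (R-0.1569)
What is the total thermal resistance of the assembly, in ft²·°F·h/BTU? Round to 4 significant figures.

55.47 ft²·°F·h/BTU

0.4381 × 0.9206 = 0.40331
11.63/0.2344 = 49.616
0.9898/0.187 = 5.293
R_total = 0.40331 + 49.616 + 5.293 + 0.1569 = 55.469 ft²·°F·h/BTU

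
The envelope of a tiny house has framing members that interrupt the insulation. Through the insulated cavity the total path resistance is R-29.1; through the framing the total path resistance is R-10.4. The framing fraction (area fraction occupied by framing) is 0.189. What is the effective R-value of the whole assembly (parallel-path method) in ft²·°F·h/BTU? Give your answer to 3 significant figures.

21.7 ft²·°F·h/BTU

U_eff = 0.811/29.1 + 0.189/10.4 = 0.02787 + 0.01817 = 0.04604
R_eff = 1/U_eff = 21.72 ft²·°F·h/BTU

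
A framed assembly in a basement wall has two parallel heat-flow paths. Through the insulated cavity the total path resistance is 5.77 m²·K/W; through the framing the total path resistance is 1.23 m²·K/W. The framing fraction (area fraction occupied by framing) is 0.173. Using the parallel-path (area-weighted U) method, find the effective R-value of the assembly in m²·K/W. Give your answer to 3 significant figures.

U_eff = 0.827/5.77 + 0.173/1.23 = 0.1433 + 0.1407 = 0.284
R_eff = 1/U_eff = 3.521 m²·K/W

3.52 m²·K/W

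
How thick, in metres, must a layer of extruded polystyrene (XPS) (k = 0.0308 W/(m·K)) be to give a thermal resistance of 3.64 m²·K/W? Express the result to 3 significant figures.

0.112 m

L = R·k = 3.64 × 0.0308 = 0.1121 m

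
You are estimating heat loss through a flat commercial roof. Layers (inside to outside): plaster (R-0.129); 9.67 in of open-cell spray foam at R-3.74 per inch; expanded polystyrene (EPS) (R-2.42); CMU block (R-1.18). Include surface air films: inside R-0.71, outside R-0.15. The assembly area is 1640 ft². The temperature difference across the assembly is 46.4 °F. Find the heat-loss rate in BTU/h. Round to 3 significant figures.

1870 BTU/h

9.67 × 3.74 = 36.17
R_total = 0.71 + 0.129 + 36.17 + 2.42 + 1.18 + 0.15 = 40.75 ft²·°F·h/BTU
Q = A·ΔT/R = 1640 × 46.4 / 40.75 = 1867 BTU/h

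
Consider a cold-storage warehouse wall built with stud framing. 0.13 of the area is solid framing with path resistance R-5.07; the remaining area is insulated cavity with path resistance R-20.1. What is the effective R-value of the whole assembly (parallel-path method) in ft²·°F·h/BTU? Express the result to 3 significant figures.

14.5 ft²·°F·h/BTU

U_eff = 0.87/20.1 + 0.13/5.07 = 0.04328 + 0.02564 = 0.06892
R_eff = 1/U_eff = 14.51 ft²·°F·h/BTU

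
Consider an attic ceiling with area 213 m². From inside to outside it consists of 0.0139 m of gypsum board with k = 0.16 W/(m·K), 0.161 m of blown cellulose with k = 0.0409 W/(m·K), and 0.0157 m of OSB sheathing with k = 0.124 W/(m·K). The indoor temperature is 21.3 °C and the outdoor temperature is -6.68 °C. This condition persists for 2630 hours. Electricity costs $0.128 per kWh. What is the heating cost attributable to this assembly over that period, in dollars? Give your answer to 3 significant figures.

483 dollars

0.0139/0.16 = 0.08687
0.161/0.0409 = 3.936
0.0157/0.124 = 0.1266
R_total = 0.08687 + 3.936 + 0.1266 = 4.15 m²·K/W
Q = 213 × (21.3 − (-6.68)) / 4.15 = 1436 W
E = 1436 W × 2630 h / 1000 = 3777 kWh
Cost = 3777 × 0.128 = $483.5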